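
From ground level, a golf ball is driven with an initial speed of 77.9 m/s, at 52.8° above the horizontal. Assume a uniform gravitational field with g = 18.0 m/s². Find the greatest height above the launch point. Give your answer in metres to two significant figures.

110 m

Resolve: vₓ = 77.90 cos 52.8° = 47.10 m/s and v_y0 = 77.90 sin 52.8° = 62.05 m/s.
Peak height H = v_y0² / (2g) = 3850.2 / 36.00 = 106.9 m.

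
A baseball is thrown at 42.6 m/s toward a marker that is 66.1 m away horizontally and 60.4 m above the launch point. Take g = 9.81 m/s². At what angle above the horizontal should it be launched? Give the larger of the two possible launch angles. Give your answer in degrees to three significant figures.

76.3°

Trajectory: y = x tanθ − g x² (1 + tan²θ)/(2v₀²). With x = 66.1, y = 60.4, v₀ = 42.6, g = 9.81:
11.81 tan²θ − 66.1 tanθ + (72.21) = 0.
tanθ = [66.1 ± √(66.1² − 4 × 11.81 × (72.21))] / (2 × 11.81) = (66.1 ± 30.96) / 23.62, giving tanθ = 1.488 or 4.109.
θ = 56.10° or 76.32°; the larger is 76.32°.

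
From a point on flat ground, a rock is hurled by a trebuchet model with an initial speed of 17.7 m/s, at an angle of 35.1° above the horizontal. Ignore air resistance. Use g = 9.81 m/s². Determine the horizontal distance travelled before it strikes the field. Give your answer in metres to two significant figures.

vₓ = 17.70 cos 35.1° = 14.48 m/s; v_y0 = 17.70 sin 35.1° = 10.18 m/s.
Time aloft: T = 2 v_y0 / g = 2 × 10.18 / 9.81 = 2.075 s.
Range: R = vₓ T = 14.48 × 2.075 = 30.05 m.

30 m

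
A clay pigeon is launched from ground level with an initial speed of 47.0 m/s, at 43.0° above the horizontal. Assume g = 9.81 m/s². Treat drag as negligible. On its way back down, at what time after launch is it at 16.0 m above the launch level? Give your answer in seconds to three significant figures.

5.99 s

Components: vₓ = 47.00 cos 43.0° = 34.37 m/s, v_y0 = 47.00 sin 43.0° = 32.05 m/s.
Require v_y0 t − ½ g t² = 16.0, i.e. 4.905 t² − 32.05 t + 16.0 = 0.
t = [32.05 ± √(32.05² − 2·9.81·16.0)] / 9.81 = (32.05 ± 26.71) / 9.81, so t = 0.5445 s or t = 5.990 s.
The descending-branch root is 5.990 s.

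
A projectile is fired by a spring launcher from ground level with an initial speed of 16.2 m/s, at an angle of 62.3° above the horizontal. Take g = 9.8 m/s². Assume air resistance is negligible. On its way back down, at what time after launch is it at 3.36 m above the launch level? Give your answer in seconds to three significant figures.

vₓ = 16.20 cos 62.3° = 7.530 m/s; v_y0 = 16.20 sin 62.3° = 14.34 m/s.
Height y(t) = 14.34 t − 4.900 t² = 3.36 gives 4.900 t² − 14.34 t + 3.36 = 0.
Quadratic formula: t = (14.34 ± √139.88) / 9.80 = (14.34 ± 11.83) / 9.80 → t = 0.2568 s or 2.670 s.
The descending-branch root is 2.670 s.

2.67 s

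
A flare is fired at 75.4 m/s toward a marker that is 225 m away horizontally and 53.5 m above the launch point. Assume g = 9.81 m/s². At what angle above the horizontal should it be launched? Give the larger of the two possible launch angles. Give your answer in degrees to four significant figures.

77.93°

Trajectory: y = x tanθ − g x² (1 + tan²θ)/(2v₀²). With x = 225, y = 53.5, v₀ = 75.4, g = 9.81:
43.68 tan²θ − 225 tanθ + (97.18) = 0.
tanθ = [225 ± √(225² − 4 × 43.68 × (97.18))] / (2 × 43.68) = (225 ± 183.4) / 87.36, giving tanθ = 0.4759 or 4.675.
θ = 25.45° or 77.93°; the larger is 77.93°.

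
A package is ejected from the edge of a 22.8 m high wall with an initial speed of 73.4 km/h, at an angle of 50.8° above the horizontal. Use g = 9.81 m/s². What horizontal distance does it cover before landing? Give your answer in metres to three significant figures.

55.4 m

Convert: 73.4 km/h = 73.4/3.6 = 20.39 m/s.
vₓ = 20.39 cos 50.8° = 12.89 m/s; v_y0 = 20.39 sin 50.8° = 15.80 m/s.
With up positive and y = 0 at the ground: y(t) = 22.8 + (15.80) t − 4.905 t². Setting y = 0 and taking the positive root: t = [15.80 + √(15.80² + 2·9.81·22.8)] / 9.81 = (15.80 + 26.40) / 9.81 = 4.302 s.
Horizontal distance: R = vₓ t = 12.89 × 4.302 = 55.43 m.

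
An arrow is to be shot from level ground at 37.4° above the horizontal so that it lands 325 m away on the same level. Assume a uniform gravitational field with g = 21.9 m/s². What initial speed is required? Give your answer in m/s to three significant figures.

85.9 m/s

Level-ground range: R = v₀² sin(2θ)/g, so v₀ = √(gR / sin 2θ).
v₀ = √(21.9 × 325 / sin 74.80°) = √(7117 / 0.9650) = √7375.5 = 85.88 m/s.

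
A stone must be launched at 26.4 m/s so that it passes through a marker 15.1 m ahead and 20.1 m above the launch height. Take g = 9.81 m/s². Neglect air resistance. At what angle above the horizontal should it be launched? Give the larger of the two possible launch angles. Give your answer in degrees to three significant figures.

Trajectory: y = x tanθ − g x² (1 + tan²θ)/(2v₀²). With x = 15.1, y = 20.1, v₀ = 26.4, g = 9.81:
1.605 tan²θ − 15.1 tanθ + (21.70) = 0.
tanθ = [15.1 ± √(15.1² − 4 × 1.605 × (21.70))] / (2 × 1.605) = (15.1 ± 9.418) / 3.209, giving tanθ = 1.771 or 7.640.
θ = 60.54° or 82.54°; the larger is 82.54°.

82.5°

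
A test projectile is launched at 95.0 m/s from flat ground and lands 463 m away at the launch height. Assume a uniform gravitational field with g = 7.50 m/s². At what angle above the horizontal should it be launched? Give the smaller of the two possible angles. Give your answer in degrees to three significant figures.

Level-ground range R = v₀² sin(2θ)/g ⇒ sin(2θ) = gR/v₀² = 7.50 × 463 / 95.0² = 0.3848.
2θ = 22.63° or 180° − 22.63° = 157.4°, so θ = 11.31° or 78.69°.
The smaller angle is 11.31°.

11.3°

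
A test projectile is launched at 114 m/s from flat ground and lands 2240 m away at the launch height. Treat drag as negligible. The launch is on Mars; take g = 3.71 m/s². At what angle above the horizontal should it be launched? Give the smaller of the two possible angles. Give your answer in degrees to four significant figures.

Level-ground range R = v₀² sin(2θ)/g ⇒ sin(2θ) = gR/v₀² = 3.71 × 2240 / 114² = 0.6395.
2θ = 39.75° or 180° − 39.75° = 140.2°, so θ = 19.88° or 70.12°.
The smaller angle is 19.88°.

19.88°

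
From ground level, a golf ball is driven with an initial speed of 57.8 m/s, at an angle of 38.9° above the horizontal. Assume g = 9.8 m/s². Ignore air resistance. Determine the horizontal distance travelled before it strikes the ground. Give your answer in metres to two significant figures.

330 m

Resolve: vₓ = 57.80 cos 38.9° = 44.98 m/s and v_y0 = 57.80 sin 38.9° = 36.30 m/s.
Flight time T = 2 v_y0 / g = 7.407 s.
Horizontal distance R = vₓ T = 44.98 × 7.407 = 333.2 m.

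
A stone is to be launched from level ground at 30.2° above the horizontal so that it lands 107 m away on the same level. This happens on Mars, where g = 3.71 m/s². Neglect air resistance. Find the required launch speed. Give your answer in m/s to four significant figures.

21.37 m/s

On level ground R = v₀² sin 2θ / g ⇒ v₀ = √(gR / sin 2θ).
v₀ = √(3.71 × 107 / sin 60.40°) = √(397.0 / 0.8695) = √456.55 = 21.37 m/s.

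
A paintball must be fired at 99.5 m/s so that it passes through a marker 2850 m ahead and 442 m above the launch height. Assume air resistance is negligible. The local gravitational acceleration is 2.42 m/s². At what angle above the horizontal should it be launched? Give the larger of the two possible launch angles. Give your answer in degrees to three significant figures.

Trajectory: y = x tanθ − g x² (1 + tan²θ)/(2v₀²). With x = 2850, y = 442, v₀ = 99.5, g = 2.42:
992.7 tan²θ − 2850 tanθ + (1435) = 0.
tanθ = [2850 ± √(2850² − 4 × 992.7 × (1435))] / (2 × 992.7) = (2850 ± 1557) / 1985, giving tanθ = 0.6511 or 2.220.
θ = 33.07° or 65.75°; the larger is 65.75°.

65.7°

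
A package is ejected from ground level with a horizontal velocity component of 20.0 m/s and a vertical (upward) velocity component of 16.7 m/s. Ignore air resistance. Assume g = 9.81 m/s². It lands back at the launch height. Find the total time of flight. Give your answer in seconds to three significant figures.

3.40 s

Landing at launch height ⇒ T = 2 v_y0 / g = 2 × 16.70 / 9.81 = 3.405 s.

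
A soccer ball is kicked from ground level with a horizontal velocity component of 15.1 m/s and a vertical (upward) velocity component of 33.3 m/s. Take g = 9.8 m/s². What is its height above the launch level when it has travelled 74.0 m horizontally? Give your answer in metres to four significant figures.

Time to reach x = 74.0 m: t = x/vₓ = 74.0/15.10 = 4.901 s.
Height: y = v_y0 t − ½ g t² = 33.30 × 4.901 − 4.900 × 4.901² = 163.2 − 117.7 = 45.51 m.

45.51 m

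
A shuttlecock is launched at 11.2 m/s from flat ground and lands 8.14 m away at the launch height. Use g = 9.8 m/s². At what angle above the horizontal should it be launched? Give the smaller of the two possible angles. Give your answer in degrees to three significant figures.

Level-ground range R = v₀² sin(2θ)/g ⇒ sin(2θ) = gR/v₀² = 9.80 × 8.14 / 11.2² = 0.6359.
2θ = 39.49° or 180° − 39.49° = 140.5°, so θ = 19.74° or 70.26°.
The smaller angle is 19.74°.

19.7°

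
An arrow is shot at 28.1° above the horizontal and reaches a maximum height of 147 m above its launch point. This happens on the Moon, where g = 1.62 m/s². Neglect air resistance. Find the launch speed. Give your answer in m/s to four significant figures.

46.33 m/s

At the peak v_y = 0, so v_y0 = √(2gH) = √(2 × 1.62 × 147) = 21.82 m/s.
v_y0 = v₀ sin θ ⇒ v₀ = 21.82 / sin 28.1° = 46.33 m/s.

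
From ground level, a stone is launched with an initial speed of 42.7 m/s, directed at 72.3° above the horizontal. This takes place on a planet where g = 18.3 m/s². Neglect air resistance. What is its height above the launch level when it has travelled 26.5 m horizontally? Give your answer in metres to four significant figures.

44.91 m

vₓ = 42.70 cos 72.3° = 12.98 m/s; v_y0 = 42.70 sin 72.3° = 40.68 m/s.
At x = 26.5 m, t = x/vₓ = 26.5/12.98 = 2.041 s.
Height: y = v_y0 t − ½ g t² = 40.68 × 2.041 − 9.150 × 2.041² = 83.04 − 38.13 = 44.91 m.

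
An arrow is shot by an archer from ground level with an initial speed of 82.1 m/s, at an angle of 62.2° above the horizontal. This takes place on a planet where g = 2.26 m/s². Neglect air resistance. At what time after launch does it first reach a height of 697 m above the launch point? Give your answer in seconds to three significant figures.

Resolve: vₓ = 82.10 cos 62.2° = 38.29 m/s and v_y0 = 82.10 sin 62.2° = 72.62 m/s.
Require v_y0 t − ½ g t² = 697, i.e. 1.130 t² − 72.62 t + 697 = 0.
Quadratic formula: t = (72.62 ± √2123.8) / 2.26 = (72.62 ± 46.08) / 2.26 → t = 11.74 s or 52.53 s.
The first (ascending) time is 11.74 s.

11.7 s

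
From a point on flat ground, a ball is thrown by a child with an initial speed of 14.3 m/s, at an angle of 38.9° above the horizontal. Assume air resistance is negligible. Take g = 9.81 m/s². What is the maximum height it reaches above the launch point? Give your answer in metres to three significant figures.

vₓ = 14.30 cos 38.9° = 11.13 m/s; v_y0 = 14.30 sin 38.9° = 8.980 m/s.
Peak height H = v_y0² / (2g) = 80.638 / 19.62 = 4.110 m.

4.11 m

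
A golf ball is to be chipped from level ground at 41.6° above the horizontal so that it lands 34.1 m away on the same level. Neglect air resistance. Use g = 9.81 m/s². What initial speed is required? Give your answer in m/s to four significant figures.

From R = (v₀² / g) sin 2θ: v₀ = √(gR / sin 2θ).
v₀ = √(9.81 × 34.1 / sin 83.20°) = √(334.5 / 0.9930) = √336.89 = 18.35 m/s.

18.35 m/s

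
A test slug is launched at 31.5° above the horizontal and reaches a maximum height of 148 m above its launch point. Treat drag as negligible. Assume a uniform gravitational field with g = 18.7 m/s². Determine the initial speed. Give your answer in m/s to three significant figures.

At the peak v_y = 0, so v_y0 = √(2gH) = √(2 × 18.7 × 148) = 74.40 m/s.
v_y0 = v₀ sin θ ⇒ v₀ = 74.40 / sin 31.5° = 142.4 m/s.

142 m/s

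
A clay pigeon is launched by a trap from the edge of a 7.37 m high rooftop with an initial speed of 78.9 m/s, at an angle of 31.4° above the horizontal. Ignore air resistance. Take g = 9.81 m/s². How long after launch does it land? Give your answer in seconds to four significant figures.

Horizontal component vₓ = 78.90 cos 31.4° = 67.35 m/s; vertical v_y0 = 78.90 sin 31.4° = 41.11 m/s.
The projectile lands when y = 7.37 + (41.11) t − ½·9.81·t² = 0. Positive root: t = (41.11 + √(41.11² + 2·9.81·7.37)) / 9.81 = (41.11 + 42.83) / 9.81 = 8.556 s.

8.556 s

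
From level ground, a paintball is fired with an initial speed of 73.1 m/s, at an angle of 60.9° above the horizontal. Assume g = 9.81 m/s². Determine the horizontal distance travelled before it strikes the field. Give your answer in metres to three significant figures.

463 m

Resolve: vₓ = 73.10 cos 60.9° = 35.55 m/s and v_y0 = 73.10 sin 60.9° = 63.87 m/s.
Time aloft: T = 2 v_y0 / g = 2 × 63.87 / 9.81 = 13.02 s.
Horizontal distance R = vₓ T = 35.55 × 13.02 = 462.9 m.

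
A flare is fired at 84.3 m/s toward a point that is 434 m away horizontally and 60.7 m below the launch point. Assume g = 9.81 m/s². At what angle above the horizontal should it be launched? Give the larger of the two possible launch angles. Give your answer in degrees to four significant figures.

Trajectory: y = x tanθ − g x² (1 + tan²θ)/(2v₀²). With x = 434, y = −60.7, v₀ = 84.3, g = 9.81:
130.0 tan²θ − 434 tanθ + (69.31) = 0.
tanθ = [434 ± √(434² − 4 × 130.0 × (69.31))] / (2 × 130.0) = (434 ± 390.3) / 260.0, giving tanθ = 0.1682 or 3.170.
θ = 9.546° or 72.49°; the larger is 72.49°.

72.49°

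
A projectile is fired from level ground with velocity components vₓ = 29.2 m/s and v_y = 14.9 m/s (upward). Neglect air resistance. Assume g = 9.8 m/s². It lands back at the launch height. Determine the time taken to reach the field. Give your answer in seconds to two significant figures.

3.0 s

It returns to y = 0 when t = 2 v_y0 / g = 2(14.90)/9.80 = 3.041 s.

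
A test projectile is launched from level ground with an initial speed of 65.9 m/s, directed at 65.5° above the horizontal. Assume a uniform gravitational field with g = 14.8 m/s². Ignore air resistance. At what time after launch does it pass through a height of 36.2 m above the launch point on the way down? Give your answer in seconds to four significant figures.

Resolve: vₓ = 65.90 cos 65.5° = 27.33 m/s and v_y0 = 65.90 sin 65.5° = 59.97 m/s.
Require v_y0 t − ½ g t² = 36.2, i.e. 7.400 t² − 59.97 t + 36.2 = 0.
Quadratic formula: t = (59.97 ± √2524.5) / 14.8 = (59.97 ± 50.24) / 14.8 → t = 0.6569 s or 7.447 s.
The descending-branch root is 7.447 s.

7.447 s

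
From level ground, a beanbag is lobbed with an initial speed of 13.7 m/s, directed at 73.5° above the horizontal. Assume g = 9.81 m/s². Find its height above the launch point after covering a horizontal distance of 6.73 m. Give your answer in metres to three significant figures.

8.05 m

Components: vₓ = 13.70 cos 73.5° = 3.891 m/s, v_y0 = 13.70 sin 73.5° = 13.14 m/s.
Time to reach x = 6.73 m: t = x/vₓ = 6.73/3.891 = 1.730 s.
Height: y = v_y0 t − ½ g t² = 13.14 × 1.730 − 4.905 × 1.730² = 22.72 − 14.67 = 8.046 m.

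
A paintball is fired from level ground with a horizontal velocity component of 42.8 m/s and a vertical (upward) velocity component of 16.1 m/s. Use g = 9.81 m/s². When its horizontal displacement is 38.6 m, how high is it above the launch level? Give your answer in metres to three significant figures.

x = vₓ t ⇒ t = 38.6/42.80 = 0.9019 s.
Height: y = v_y0 t − ½ g t² = 16.10 × 0.9019 − 4.905 × 0.9019² = 14.52 − 3.990 = 10.53 m.

10.5 m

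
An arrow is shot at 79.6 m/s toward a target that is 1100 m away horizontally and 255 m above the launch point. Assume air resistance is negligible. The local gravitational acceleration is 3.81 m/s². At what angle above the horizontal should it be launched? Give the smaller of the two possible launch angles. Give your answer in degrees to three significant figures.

36.8°

Trajectory: y = x tanθ − g x² (1 + tan²θ)/(2v₀²). With x = 1100, y = 255, v₀ = 79.6, g = 3.81:
363.8 tan²θ − 1100 tanθ + (618.8) = 0.
tanθ = [1100 ± √(1100² − 4 × 363.8 × (618.8))] / (2 × 363.8) = (1100 ± 556.4) / 727.6, giving tanθ = 0.7472 or 2.277.
θ = 36.77° or 66.29°; the smaller is 36.77°.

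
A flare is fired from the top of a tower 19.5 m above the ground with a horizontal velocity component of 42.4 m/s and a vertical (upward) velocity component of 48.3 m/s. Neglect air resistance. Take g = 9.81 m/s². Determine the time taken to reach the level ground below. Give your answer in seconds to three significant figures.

Vertical motion (up positive, ground at y = 0): 4.905 t² − (48.30) t − 19.5 = 0, so t = (48.30 + √(48.30² + 2·9.81·19.5)) / 9.81 = (48.30 + 52.11) / 9.81 = 10.24 s.

10.2 s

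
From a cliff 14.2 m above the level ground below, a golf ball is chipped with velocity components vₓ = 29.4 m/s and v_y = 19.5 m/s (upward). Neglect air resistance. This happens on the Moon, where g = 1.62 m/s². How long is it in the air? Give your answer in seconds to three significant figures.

24.8 s

The projectile lands when y = 14.2 + (19.50) t − ½·1.62·t² = 0. Positive root: t = (19.50 + √(19.50² + 2·1.62·14.2)) / 1.62 = (19.50 + 20.65) / 1.62 = 24.78 s.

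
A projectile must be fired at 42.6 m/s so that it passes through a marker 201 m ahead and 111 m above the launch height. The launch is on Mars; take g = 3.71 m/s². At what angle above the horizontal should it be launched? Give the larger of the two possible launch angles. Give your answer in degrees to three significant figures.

Trajectory: y = x tanθ − g x² (1 + tan²θ)/(2v₀²). With x = 201, y = 111, v₀ = 42.6, g = 3.71:
41.30 tan²θ − 201 tanθ + (152.3) = 0.
tanθ = [201 ± √(201² − 4 × 41.30 × (152.3))] / (2 × 41.30) = (201 ± 123.5) / 82.59, giving tanθ = 0.9388 or 3.928.
θ = 43.19° or 75.72°; the larger is 75.72°.

75.7°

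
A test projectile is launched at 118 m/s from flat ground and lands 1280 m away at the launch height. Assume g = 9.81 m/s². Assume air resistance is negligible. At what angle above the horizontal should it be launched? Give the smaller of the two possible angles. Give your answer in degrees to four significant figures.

Level-ground range R = v₀² sin(2θ)/g ⇒ sin(2θ) = gR/v₀² = 9.81 × 1280 / 118² = 0.9018.
2θ = 64.40° or 180° − 64.40° = 115.6°, so θ = 32.20° or 57.80°.
The smaller angle is 32.20°.

32.20°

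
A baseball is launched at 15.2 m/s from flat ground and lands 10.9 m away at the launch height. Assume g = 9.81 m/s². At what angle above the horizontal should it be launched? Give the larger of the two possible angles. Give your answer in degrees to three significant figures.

76.2°

Level-ground range R = v₀² sin(2θ)/g ⇒ sin(2θ) = gR/v₀² = 9.81 × 10.9 / 15.2² = 0.4628.
2θ = 27.57° or 180° − 27.57° = 152.4°, so θ = 13.78° or 76.22°.
The larger angle is 76.22°.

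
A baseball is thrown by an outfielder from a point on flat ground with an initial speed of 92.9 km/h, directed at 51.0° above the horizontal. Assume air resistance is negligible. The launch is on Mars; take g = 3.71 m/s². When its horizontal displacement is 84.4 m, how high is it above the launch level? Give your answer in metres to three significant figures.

Convert: 92.9 km/h = 92.9/3.6 = 25.81 m/s.
vₓ = 25.81 cos 51.0° = 16.24 m/s; v_y0 = 25.81 sin 51.0° = 20.05 m/s.
Time to reach x = 84.4 m: t = x/vₓ = 84.4/16.24 = 5.197 s.
Height: y = v_y0 t − ½ g t² = 20.05 × 5.197 − 1.855 × 5.197² = 104.2 − 50.10 = 54.12 m.

54.1 m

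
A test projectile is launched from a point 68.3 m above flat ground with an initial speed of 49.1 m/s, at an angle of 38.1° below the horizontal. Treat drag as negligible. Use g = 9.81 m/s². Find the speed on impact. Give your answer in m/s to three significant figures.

61.2 m/s

Resolve: vₓ = 49.10 cos 38.1° = 38.64 m/s and v_y0 = −30.30 m/s (downward).
With up positive and y = 0 at the ground: y(t) = 68.3 + (−30.30) t − 4.905 t². Setting y = 0 and taking the positive root: t = [−30.30 + √(30.30² + 2·9.81·68.3)] / 9.81 = (−30.30 + 47.52) / 9.81 = 1.755 s.
Vertical velocity at impact: v_y = v_y0 − g t = −30.30 − 9.81 × 1.755 = −47.52 m/s.
Speed: |v| = √(vₓ² + v_y²) = √(38.64² + 47.52²) = 61.24 m/s.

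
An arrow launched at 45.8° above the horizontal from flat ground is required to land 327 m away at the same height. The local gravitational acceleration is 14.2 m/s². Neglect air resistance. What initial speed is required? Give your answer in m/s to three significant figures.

On level ground R = v₀² sin 2θ / g ⇒ v₀ = √(gR / sin 2θ).
v₀ = √(14.2 × 327 / sin 91.60°) = √(4643 / 0.9996) = √4645.2 = 68.16 m/s.

68.2 m/s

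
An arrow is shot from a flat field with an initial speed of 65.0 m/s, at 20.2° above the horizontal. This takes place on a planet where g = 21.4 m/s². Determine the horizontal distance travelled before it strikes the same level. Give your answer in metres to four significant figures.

128.0 m

Horizontal component vₓ = 65.00 cos 20.2° = 61.00 m/s; vertical v_y0 = 65.00 sin 20.2° = 22.44 m/s.
Time aloft: T = 2 v_y0 / g = 2 × 22.44 / 21.4 = 2.098 s.
Range: R = vₓ T = 61.00 × 2.098 = 128.0 m.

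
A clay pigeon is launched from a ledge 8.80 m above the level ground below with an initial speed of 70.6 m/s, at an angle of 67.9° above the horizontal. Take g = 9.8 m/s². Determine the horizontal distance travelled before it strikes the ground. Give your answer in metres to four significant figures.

Components: vₓ = 70.60 cos 67.9° = 26.56 m/s, v_y0 = 70.60 sin 67.9° = 65.41 m/s.
With up positive and y = 0 at the ground: y(t) = 8.80 + (65.41) t − 4.900 t². Setting y = 0 and taking the positive root: t = [65.41 + √(65.41² + 2·9.80·8.80)] / 9.80 = (65.41 + 66.72) / 9.80 = 13.48 s.
Horizontal distance: R = vₓ t = 26.56 × 13.48 = 358.1 m.

358.1 m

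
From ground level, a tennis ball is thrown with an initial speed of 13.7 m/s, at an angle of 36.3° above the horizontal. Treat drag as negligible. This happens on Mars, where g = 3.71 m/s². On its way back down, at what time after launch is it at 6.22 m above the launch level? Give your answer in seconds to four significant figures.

3.380 s

Horizontal component vₓ = 13.70 cos 36.3° = 11.04 m/s; vertical v_y0 = 13.70 sin 36.3° = 8.111 m/s.
Require v_y0 t − ½ g t² = 6.22, i.e. 1.855 t² − 8.111 t + 6.22 = 0.
Quadratic formula: t = (8.111 ± √19.629) / 3.71 = (8.111 ± 4.430) / 3.71 → t = 0.9919 s or 3.380 s.
The descending-branch root is 3.380 s.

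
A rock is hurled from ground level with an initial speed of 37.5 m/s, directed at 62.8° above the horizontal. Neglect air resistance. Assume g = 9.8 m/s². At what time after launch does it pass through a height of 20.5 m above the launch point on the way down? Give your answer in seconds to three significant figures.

6.12 s

Components: vₓ = 37.50 cos 62.8° = 17.14 m/s, v_y0 = 37.50 sin 62.8° = 33.35 m/s.
Require v_y0 t − ½ g t² = 20.5, i.e. 4.900 t² − 33.35 t + 20.5 = 0.
Quadratic formula: t = (33.35 ± √710.63) / 9.80 = (33.35 ± 26.66) / 9.80 → t = 0.6832 s or 6.124 s.
The descending-branch root is 6.124 s.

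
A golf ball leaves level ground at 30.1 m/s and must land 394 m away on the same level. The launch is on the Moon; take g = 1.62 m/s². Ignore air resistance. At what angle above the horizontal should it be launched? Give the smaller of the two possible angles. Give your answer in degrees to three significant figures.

22.4°

From R = (v₀²/g) sin 2θ: sin 2θ = 1.62 × 394 / 906.01 = 0.7045.
2θ = 44.79° or 180° − 44.79° = 135.2°, so θ = 22.39° or 67.61°.
The smaller angle is 22.39°.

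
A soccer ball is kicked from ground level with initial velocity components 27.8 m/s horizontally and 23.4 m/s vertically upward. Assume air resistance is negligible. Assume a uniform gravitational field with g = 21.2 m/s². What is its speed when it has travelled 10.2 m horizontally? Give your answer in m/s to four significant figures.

31.89 m/s

x = vₓ t ⇒ t = 10.2/27.80 = 0.3669 s.
Vertical velocity there: v_y = v_y0 − g t = 23.40 − 21.2 × 0.3669 = 15.62 m/s.
Speed: √(vₓ² + v_y²) = √(27.80² + 15.62²) = 31.89 m/s.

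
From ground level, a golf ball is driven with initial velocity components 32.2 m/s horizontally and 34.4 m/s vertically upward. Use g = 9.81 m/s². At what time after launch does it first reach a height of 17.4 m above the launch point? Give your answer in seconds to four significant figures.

0.5488 s

Require v_y0 t − ½ g t² = 17.4, i.e. 4.905 t² − 34.40 t + 17.4 = 0.
t = [34.40 ± √(34.40² − 2·9.81·17.4)] / 9.81 = (34.40 ± 29.02) / 9.81, so t = 0.5488 s or t = 6.465 s.
The first (ascending) time is 0.5488 s.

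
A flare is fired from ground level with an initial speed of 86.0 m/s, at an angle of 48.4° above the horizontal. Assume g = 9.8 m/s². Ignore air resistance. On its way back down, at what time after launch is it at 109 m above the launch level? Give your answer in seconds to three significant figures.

Horizontal component vₓ = 86.00 cos 48.4° = 57.10 m/s; vertical v_y0 = 86.00 sin 48.4° = 64.31 m/s.
Require v_y0 t − ½ g t² = 109, i.e. 4.900 t² − 64.31 t + 109 = 0.
t = [64.31 ± √(64.31² − 2·9.80·109)] / 9.80 = (64.31 ± 44.72) / 9.80, so t = 2.000 s or t = 11.13 s.
The descending-branch root is 11.13 s.

11.1 s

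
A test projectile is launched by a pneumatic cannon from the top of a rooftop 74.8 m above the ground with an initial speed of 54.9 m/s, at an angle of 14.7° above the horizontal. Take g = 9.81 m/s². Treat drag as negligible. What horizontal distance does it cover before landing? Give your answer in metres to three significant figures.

vₓ = 54.90 cos 14.7° = 53.10 m/s; v_y0 = 54.90 sin 14.7° = 13.93 m/s.
Vertical motion (up positive, ground at y = 0): 4.905 t² − (13.93) t − 74.8 = 0, so t = (13.93 + √(13.93² + 2·9.81·74.8)) / 9.81 = (13.93 + 40.76) / 9.81 = 5.575 s.
Horizontal distance: R = vₓ t = 53.10 × 5.575 = 296.1 m.

296 m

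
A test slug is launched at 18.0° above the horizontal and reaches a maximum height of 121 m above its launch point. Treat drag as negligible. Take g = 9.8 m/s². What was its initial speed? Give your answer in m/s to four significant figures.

157.6 m/s

At the peak v_y = 0, so v_y0 = √(2gH) = √(2 × 9.80 × 121) = 48.70 m/s.
v_y0 = v₀ sin θ ⇒ v₀ = 48.70 / sin 18.0° = 157.6 m/s.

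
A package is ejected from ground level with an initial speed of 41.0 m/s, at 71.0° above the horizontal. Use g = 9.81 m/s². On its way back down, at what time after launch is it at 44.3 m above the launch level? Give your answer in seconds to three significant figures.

6.52 s

Components: vₓ = 41.00 cos 71.0° = 13.35 m/s, v_y0 = 41.00 sin 71.0° = 38.77 m/s.
Set y = v_y0 t − ½ g t² = 44.3: 4.905 t² − 38.77 t + 44.3 = 0.
t = [38.77 ± √(38.77² − 2·9.81·44.3)] / 9.81 = (38.77 ± 25.17) / 9.81, so t = 1.386 s or t = 6.518 s.
The descending-branch root is 6.518 s.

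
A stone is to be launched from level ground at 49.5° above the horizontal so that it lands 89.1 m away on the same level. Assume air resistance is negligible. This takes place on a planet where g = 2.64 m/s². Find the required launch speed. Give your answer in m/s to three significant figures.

15.4 m/s

Level-ground range: R = v₀² sin(2θ)/g, so v₀ = √(gR / sin 2θ).
v₀ = √(2.64 × 89.1 / sin 99.00°) = √(235.2 / 0.9877) = √238.16 = 15.43 m/s.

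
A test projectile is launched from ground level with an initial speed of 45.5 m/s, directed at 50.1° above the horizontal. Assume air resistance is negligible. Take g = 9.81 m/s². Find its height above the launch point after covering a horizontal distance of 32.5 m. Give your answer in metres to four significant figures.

Components: vₓ = 45.50 cos 50.1° = 29.19 m/s, v_y0 = 45.50 sin 50.1° = 34.91 m/s.
At x = 32.5 m, t = x/vₓ = 32.5/29.19 = 1.114 s.
Height: y = v_y0 t − ½ g t² = 34.91 × 1.114 − 4.905 × 1.114² = 38.87 − 6.082 = 32.79 m.

32.79 m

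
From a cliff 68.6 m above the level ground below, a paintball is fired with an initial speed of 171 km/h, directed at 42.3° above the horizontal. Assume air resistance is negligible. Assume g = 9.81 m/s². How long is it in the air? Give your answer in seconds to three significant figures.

Convert: 171 km/h = 171/3.6 = 47.50 m/s.
vₓ = 47.50 cos 42.3° = 35.13 m/s; v_y0 = 47.50 sin 42.3° = 31.97 m/s.
Vertical motion (up positive, ground at y = 0): 4.905 t² − (31.97) t − 68.6 = 0, so t = (31.97 + √(31.97² + 2·9.81·68.6)) / 9.81 = (31.97 + 48.66) / 9.81 = 8.219 s.

8.22 s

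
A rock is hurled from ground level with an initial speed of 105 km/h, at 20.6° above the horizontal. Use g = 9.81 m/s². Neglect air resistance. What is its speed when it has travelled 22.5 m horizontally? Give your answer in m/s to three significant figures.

Convert: 105 km/h = 105/3.6 = 29.17 m/s.
Resolve: vₓ = 29.17 cos 20.6° = 27.30 m/s and v_y0 = 29.17 sin 20.6° = 10.26 m/s.
At x = 22.5 m, t = x/vₓ = 22.5/27.30 = 0.8241 s.
Vertical velocity there: v_y = v_y0 − g t = 10.26 − 9.81 × 0.8241 = 2.177 m/s.
Speed: √(vₓ² + v_y²) = √(27.30² + 2.177²) = 27.39 m/s.

27.4 m/s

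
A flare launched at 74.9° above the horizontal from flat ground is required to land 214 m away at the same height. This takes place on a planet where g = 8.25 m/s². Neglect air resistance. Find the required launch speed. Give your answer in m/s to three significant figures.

From R = (v₀² / g) sin 2θ: v₀ = √(gR / sin 2θ).
v₀ = √(8.25 × 214 / sin 149.8°) = √(1766 / 0.5030) = √3509.8 = 59.24 m/s.

59.2 m/s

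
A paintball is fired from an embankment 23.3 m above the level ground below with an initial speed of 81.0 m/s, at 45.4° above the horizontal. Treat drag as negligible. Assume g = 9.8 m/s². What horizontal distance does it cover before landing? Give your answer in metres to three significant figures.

692 m

Resolve: vₓ = 81.00 cos 45.4° = 56.87 m/s and v_y0 = 81.00 sin 45.4° = 57.67 m/s.
With up positive and y = 0 at the ground: y(t) = 23.3 + (57.67) t − 4.900 t². Setting y = 0 and taking the positive root: t = [57.67 + √(57.67² + 2·9.80·23.3)] / 9.80 = (57.67 + 61.51) / 9.80 = 12.16 s.
Horizontal distance: R = vₓ t = 56.87 × 12.16 = 691.7 m.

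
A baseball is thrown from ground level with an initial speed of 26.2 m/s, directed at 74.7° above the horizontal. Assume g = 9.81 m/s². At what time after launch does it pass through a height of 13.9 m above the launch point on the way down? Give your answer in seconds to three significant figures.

4.53 s

Horizontal component vₓ = 26.20 cos 74.7° = 6.913 m/s; vertical v_y0 = 26.20 sin 74.7° = 25.27 m/s.
Require v_y0 t − ½ g t² = 13.9, i.e. 4.905 t² − 25.27 t + 13.9 = 0.
Quadratic formula: t = (25.27 ± √365.93) / 9.81 = (25.27 ± 19.13) / 9.81 → t = 0.6261 s or 4.526 s.
The descending-branch root is 4.526 s.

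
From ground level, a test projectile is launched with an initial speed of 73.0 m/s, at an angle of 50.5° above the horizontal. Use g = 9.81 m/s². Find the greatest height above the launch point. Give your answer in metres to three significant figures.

Components: vₓ = 73.00 cos 50.5° = 46.43 m/s, v_y0 = 73.00 sin 50.5° = 56.33 m/s.
Peak height H = v_y0² / (2g) = 3172.9 / 19.62 = 161.7 m.

162 m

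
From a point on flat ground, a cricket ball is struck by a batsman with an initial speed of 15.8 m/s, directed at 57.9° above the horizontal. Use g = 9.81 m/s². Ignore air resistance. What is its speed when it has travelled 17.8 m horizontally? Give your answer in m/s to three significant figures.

11.2 m/s

vₓ = 15.80 cos 57.9° = 8.396 m/s; v_y0 = 15.80 sin 57.9° = 13.38 m/s.
Time to reach x = 17.8 m: t = x/vₓ = 17.8/8.396 = 2.120 s.
Vertical velocity there: v_y = v_y0 − g t = 13.38 − 9.81 × 2.120 = −7.413 m/s.
Speed: √(vₓ² + v_y²) = √(8.396² + 7.413²) = 11.20 m/s.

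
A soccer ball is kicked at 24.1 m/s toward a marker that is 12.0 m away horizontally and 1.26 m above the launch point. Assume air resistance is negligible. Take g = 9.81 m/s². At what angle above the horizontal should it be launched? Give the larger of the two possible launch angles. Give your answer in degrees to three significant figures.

Trajectory: y = x tanθ − g x² (1 + tan²θ)/(2v₀²). With x = 12.0, y = 1.26, v₀ = 24.1, g = 9.81:
1.216 tan²θ − 12.0 tanθ + (2.476) = 0.
tanθ = [12.0 ± √(12.0² − 4 × 1.216 × (2.476))] / (2 × 1.216) = (12.0 ± 11.49) / 2.432, giving tanθ = 0.2108 or 9.657.
θ = 11.91° or 84.09°; the larger is 84.09°.

84.1°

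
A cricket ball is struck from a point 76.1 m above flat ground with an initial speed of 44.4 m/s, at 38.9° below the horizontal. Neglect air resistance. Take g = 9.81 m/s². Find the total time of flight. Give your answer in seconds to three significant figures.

Resolve: vₓ = 44.40 cos 38.9° = 34.55 m/s and v_y0 = −27.88 m/s (downward).
The projectile lands when y = 76.1 + (−27.88) t − ½·9.81·t² = 0. Positive root: t = (−27.88 + √(27.88² + 2·9.81·76.1)) / 9.81 = (−27.88 + 47.65) / 9.81 = 2.015 s.

2.02 s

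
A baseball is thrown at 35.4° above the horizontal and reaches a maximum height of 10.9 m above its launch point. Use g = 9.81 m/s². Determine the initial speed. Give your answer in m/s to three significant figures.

At the peak v_y = 0, so v_y0 = √(2gH) = √(2 × 9.81 × 10.9) = 14.62 m/s.
v_y0 = v₀ sin θ ⇒ v₀ = 14.62 / sin 35.4° = 25.24 m/s.

25.2 m/s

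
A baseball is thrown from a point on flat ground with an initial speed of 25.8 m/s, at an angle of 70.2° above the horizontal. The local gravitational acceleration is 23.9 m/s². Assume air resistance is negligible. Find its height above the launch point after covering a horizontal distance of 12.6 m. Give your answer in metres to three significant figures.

10.2 m

Horizontal component vₓ = 25.80 cos 70.2° = 8.739 m/s; vertical v_y0 = 25.80 sin 70.2° = 24.27 m/s.
At x = 12.6 m, t = x/vₓ = 12.6/8.739 = 1.442 s.
Height: y = v_y0 t − ½ g t² = 24.27 × 1.442 − 11.95 × 1.442² = 35.00 − 24.84 = 10.16 m.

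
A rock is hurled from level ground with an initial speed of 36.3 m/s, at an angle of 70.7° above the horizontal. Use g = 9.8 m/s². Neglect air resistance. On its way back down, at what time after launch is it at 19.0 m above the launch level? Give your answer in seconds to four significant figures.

6.384 s

Resolve: vₓ = 36.30 cos 70.7° = 12.00 m/s and v_y0 = 36.30 sin 70.7° = 34.26 m/s.
Height y(t) = 34.26 t − 4.900 t² = 19.0 gives 4.900 t² − 34.26 t + 19.0 = 0.
t = [34.26 ± √(34.26² − 2·9.80·19.0)] / 9.80 = (34.26 ± 28.31) / 9.80, so t = 0.6073 s or t = 6.384 s.
The descending-branch root is 6.384 s.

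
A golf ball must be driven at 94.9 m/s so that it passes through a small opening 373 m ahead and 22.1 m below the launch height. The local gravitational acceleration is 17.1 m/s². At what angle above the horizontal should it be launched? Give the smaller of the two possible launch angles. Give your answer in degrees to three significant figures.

18.5°

Trajectory: y = x tanθ − g x² (1 + tan²θ)/(2v₀²). With x = 373, y = −22.1, v₀ = 94.9, g = 17.1:
132.1 tan²θ − 373 tanθ + (110.0) = 0.
tanθ = [373 ± √(373² − 4 × 132.1 × (110.0))] / (2 × 132.1) = (373 ± 284.6) / 264.2, giving tanθ = 0.3345 or 2.489.
θ = 18.49° or 68.12°; the smaller is 18.49°.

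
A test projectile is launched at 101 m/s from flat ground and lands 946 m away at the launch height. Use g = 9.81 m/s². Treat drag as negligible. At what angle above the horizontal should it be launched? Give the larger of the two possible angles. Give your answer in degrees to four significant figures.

Level-ground range R = v₀² sin(2θ)/g ⇒ sin(2θ) = gR/v₀² = 9.81 × 946 / 101² = 0.9097.
2θ = 65.47° or 180° − 65.47° = 114.5°, so θ = 32.73° or 57.27°.
The larger angle is 57.27°.

57.27°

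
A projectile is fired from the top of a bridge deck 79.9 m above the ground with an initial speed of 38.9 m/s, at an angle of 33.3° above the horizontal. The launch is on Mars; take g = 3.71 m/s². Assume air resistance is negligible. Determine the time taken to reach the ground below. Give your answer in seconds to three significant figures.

Resolve: vₓ = 38.90 cos 33.3° = 32.51 m/s and v_y0 = 38.90 sin 33.3° = 21.36 m/s.
Vertical motion (up positive, ground at y = 0): 1.855 t² − (21.36) t − 79.9 = 0, so t = (21.36 + √(21.36² + 2·3.71·79.9)) / 3.71 = (21.36 + 32.39) / 3.71 = 14.49 s.

14.5 s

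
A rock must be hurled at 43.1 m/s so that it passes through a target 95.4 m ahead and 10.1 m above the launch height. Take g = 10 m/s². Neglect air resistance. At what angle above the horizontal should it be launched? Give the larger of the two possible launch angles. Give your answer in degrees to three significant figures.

74.0°

Trajectory: y = x tanθ − g x² (1 + tan²θ)/(2v₀²). With x = 95.4, y = 10.1, v₀ = 43.1, g = 10.0:
24.50 tan²θ − 95.4 tanθ + (34.60) = 0.
tanθ = [95.4 ± √(95.4² − 4 × 24.50 × (34.60))] / (2 × 24.50) = (95.4 ± 75.57) / 48.99, giving tanθ = 0.4047 or 3.490.
θ = 22.03° or 74.01°; the larger is 74.01°.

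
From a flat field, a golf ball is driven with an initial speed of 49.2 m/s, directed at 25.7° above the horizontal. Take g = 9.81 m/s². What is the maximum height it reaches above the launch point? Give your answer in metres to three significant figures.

vₓ = 49.20 cos 25.7° = 44.33 m/s; v_y0 = 49.20 sin 25.7° = 21.34 m/s.
Peak height H = v_y0² / (2g) = 455.23 / 19.62 = 23.20 m.

23.2 m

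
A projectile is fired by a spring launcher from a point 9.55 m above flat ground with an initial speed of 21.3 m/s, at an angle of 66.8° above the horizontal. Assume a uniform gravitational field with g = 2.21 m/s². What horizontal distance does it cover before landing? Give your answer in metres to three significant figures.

Horizontal component vₓ = 21.30 cos 66.8° = 8.391 m/s; vertical v_y0 = 21.30 sin 66.8° = 19.58 m/s.
With up positive and y = 0 at the ground: y(t) = 9.55 + (19.58) t − 1.105 t². Setting y = 0 and taking the positive root: t = [19.58 + √(19.58² + 2·2.21·9.55)] / 2.21 = (19.58 + 20.63) / 2.21 = 18.19 s.
Horizontal distance: R = vₓ t = 8.391 × 18.19 = 152.7 m.

153 m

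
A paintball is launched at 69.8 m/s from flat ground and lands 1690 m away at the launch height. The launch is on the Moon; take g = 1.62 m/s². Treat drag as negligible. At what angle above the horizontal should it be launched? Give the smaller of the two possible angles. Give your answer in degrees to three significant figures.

From R = (v₀²/g) sin 2θ: sin 2θ = 1.62 × 1690 / 4872.0 = 0.5619.
2θ = 34.19° or 180° − 34.19° = 145.8°, so θ = 17.10° or 72.90°.
The smaller angle is 17.10°.

17.1°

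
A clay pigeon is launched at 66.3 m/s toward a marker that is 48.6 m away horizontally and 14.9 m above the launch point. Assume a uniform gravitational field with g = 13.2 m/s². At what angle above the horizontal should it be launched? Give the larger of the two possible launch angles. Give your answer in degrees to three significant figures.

85.7°

Trajectory: y = x tanθ − g x² (1 + tan²θ)/(2v₀²). With x = 48.6, y = 14.9, v₀ = 66.3, g = 13.2:
3.546 tan²θ − 48.6 tanθ + (18.45) = 0.
tanθ = [48.6 ± √(48.6² − 4 × 3.546 × (18.45))] / (2 × 3.546) = (48.6 ± 45.83) / 7.093, giving tanθ = 0.3907 or 13.31.
θ = 21.34° or 85.70°; the larger is 85.70°.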